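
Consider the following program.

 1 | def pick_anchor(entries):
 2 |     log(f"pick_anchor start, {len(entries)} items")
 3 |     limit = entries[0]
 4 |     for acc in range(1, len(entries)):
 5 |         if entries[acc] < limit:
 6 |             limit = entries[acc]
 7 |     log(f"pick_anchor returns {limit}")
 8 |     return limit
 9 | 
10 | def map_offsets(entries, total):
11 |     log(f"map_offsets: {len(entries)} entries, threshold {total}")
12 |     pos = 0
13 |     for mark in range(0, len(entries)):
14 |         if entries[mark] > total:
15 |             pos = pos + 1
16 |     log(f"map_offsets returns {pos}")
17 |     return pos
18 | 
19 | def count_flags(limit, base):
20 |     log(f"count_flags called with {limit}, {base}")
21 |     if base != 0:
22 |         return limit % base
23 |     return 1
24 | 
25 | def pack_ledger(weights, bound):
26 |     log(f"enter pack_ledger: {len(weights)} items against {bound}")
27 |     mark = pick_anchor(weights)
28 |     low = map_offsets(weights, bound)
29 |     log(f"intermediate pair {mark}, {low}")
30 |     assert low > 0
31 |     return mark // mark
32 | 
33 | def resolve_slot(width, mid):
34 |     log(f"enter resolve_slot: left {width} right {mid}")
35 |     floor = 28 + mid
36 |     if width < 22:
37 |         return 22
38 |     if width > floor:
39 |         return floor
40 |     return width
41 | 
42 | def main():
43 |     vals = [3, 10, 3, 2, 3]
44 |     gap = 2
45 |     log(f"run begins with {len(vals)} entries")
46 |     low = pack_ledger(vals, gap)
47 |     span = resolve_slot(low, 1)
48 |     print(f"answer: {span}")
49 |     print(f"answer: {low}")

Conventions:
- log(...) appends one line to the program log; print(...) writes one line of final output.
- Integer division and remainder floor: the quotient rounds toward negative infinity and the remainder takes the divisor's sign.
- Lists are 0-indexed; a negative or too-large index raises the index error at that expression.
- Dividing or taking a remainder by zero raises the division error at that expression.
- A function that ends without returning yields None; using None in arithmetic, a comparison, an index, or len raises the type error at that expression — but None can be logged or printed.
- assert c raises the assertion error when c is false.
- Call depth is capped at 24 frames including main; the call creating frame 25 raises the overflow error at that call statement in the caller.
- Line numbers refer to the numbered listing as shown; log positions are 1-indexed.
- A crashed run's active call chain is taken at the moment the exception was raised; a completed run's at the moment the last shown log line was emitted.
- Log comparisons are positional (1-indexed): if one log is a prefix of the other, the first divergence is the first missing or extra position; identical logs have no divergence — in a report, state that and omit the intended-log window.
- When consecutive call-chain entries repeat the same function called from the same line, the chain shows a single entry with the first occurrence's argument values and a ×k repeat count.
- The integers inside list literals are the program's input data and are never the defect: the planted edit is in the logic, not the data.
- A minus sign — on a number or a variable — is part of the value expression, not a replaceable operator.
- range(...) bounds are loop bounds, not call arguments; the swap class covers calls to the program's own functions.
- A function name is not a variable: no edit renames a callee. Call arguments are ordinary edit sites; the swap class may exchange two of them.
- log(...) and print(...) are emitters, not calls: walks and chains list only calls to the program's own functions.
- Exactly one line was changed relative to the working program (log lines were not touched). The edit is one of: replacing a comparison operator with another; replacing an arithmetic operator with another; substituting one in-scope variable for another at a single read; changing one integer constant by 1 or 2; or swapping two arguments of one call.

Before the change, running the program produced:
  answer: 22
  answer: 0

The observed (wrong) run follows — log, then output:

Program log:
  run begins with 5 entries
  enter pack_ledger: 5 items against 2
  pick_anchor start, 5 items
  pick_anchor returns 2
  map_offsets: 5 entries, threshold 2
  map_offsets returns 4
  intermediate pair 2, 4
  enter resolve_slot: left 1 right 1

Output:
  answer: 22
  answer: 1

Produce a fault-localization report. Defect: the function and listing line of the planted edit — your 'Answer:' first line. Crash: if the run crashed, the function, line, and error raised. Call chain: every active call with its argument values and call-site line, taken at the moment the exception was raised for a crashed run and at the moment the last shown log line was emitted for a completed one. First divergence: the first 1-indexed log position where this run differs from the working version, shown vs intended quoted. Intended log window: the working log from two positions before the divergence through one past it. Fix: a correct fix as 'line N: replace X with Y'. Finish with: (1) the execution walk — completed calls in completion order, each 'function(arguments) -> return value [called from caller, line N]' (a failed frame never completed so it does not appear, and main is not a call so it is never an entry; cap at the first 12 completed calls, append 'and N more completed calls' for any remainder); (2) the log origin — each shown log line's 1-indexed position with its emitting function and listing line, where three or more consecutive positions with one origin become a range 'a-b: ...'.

Answer: the defect is in pack_ledger at line 31.
Key observation: The earliest visible damage is log position 8 — 'enter resolve_slot: left 1 right 1' rather than the intended 'enter resolve_slot: left 0 right 1'.
Call chain: main -> resolve_slot(1, 1) (called at line 47).
First divergence: position 8; shown 'enter resolve_slot: left 1 right 1' vs intended 'enter resolve_slot: left 0 right 1'.
Intended log window:
  6: map_offsets returns 4
  7: intermediate pair 2, 4
  8: enter resolve_slot: left 0 right 1
Execution walk:
  pick_anchor([3, 10, 3, 2, 3]) -> 2  [called from pack_ledger, line 27]
  map_offsets([3, 10, 3, 2, 3], 2) -> 4  [called from pack_ledger, line 28]
  pack_ledger([3, 10, 3, 2, 3], 2) -> 1  [called from main, line 46]
  resolve_slot(1, 1) -> 22  [called from main, line 47]
Log line origins:
  1: logged in main at line 45
  2: logged in pack_ledger at line 26
  3: logged in pick_anchor at line 2
  4: logged in pick_anchor at line 7
  5: logged in map_offsets at line 11
  6: logged in map_offsets at line 16
  7: logged in pack_ledger at line 29
  8: logged in resolve_slot at line 34
A correct fix: line 31: replace `mark // mark` with `mark // low`.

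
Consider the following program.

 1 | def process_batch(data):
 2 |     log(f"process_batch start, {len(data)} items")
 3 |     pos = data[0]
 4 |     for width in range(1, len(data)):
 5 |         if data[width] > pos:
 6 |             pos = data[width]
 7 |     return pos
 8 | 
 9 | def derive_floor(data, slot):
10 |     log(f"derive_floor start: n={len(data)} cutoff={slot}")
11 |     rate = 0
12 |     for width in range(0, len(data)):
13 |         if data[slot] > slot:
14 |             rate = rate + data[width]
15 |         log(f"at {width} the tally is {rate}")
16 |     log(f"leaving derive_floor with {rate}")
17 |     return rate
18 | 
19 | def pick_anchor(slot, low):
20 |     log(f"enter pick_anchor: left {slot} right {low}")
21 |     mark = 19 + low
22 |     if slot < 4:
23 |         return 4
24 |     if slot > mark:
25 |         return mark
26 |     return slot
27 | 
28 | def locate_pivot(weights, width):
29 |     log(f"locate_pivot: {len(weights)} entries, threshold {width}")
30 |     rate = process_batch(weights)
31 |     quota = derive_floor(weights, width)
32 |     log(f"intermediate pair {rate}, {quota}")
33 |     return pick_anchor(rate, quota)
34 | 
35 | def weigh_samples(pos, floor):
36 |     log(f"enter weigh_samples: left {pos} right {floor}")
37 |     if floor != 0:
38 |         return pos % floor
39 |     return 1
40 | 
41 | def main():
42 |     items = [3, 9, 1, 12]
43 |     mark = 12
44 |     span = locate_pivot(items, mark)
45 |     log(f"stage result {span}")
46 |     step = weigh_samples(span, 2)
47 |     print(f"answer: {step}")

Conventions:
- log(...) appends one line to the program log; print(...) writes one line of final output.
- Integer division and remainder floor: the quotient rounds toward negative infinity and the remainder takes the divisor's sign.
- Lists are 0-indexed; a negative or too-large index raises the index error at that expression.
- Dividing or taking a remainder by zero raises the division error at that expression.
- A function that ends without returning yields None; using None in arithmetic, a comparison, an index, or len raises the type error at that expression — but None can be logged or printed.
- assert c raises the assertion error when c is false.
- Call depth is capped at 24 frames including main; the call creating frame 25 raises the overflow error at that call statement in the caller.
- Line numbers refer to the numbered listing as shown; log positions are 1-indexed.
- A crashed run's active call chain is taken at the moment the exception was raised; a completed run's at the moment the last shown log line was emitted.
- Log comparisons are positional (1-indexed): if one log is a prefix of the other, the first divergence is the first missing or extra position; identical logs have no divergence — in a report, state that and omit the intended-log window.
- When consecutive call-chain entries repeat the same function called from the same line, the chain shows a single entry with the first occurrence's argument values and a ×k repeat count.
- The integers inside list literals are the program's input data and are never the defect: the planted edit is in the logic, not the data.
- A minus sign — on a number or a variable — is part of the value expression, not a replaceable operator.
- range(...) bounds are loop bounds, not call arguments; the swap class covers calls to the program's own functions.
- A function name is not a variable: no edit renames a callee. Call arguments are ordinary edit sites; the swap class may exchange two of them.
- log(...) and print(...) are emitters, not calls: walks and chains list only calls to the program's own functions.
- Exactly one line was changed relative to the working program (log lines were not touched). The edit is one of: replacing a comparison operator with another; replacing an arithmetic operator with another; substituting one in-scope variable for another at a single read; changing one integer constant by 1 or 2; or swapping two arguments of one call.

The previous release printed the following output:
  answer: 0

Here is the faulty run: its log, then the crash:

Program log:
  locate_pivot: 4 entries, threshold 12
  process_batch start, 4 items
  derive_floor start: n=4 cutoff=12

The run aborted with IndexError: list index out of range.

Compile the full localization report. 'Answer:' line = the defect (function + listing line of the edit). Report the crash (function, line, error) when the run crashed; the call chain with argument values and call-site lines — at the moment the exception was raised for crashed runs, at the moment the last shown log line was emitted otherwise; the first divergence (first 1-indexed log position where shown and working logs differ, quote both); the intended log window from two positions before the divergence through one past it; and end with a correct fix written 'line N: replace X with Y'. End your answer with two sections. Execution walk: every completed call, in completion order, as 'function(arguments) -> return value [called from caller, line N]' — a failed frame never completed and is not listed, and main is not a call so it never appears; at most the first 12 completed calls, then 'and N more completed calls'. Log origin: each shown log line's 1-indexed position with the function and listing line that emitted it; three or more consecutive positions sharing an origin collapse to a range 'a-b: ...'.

Answer: the defect is in derive_floor at line 13.
Key observation: The log ends early — 3 lines, where the working version next logs 'at 0 the tally is 0'.
Crash: derive_floor, line 13, IndexError.
Call chain: main -> locate_pivot([3, 9, 1, 12], 12) (called at line 44) -> derive_floor([3, 9, 1, 12], 12) (called at line 31).
First divergence: position 4; the shown log stops at 3 lines while the working version next logs 'at 0 the tally is 0'.
Intended log window:
  2: process_batch start, 4 items
  3: derive_floor start: n=4 cutoff=12
  4: at 0 the tally is 0
  5: at 1 the tally is 0
Execution walk:
  process_batch([3, 9, 1, 12]) -> 12  [called from locate_pivot, line 30]
Log origins:
  1: from locate_pivot, line 29
  2: from process_batch, line 2
  3: from derive_floor, line 10
A correct fix: line 13: replace `data[slot]` with `data[width]`.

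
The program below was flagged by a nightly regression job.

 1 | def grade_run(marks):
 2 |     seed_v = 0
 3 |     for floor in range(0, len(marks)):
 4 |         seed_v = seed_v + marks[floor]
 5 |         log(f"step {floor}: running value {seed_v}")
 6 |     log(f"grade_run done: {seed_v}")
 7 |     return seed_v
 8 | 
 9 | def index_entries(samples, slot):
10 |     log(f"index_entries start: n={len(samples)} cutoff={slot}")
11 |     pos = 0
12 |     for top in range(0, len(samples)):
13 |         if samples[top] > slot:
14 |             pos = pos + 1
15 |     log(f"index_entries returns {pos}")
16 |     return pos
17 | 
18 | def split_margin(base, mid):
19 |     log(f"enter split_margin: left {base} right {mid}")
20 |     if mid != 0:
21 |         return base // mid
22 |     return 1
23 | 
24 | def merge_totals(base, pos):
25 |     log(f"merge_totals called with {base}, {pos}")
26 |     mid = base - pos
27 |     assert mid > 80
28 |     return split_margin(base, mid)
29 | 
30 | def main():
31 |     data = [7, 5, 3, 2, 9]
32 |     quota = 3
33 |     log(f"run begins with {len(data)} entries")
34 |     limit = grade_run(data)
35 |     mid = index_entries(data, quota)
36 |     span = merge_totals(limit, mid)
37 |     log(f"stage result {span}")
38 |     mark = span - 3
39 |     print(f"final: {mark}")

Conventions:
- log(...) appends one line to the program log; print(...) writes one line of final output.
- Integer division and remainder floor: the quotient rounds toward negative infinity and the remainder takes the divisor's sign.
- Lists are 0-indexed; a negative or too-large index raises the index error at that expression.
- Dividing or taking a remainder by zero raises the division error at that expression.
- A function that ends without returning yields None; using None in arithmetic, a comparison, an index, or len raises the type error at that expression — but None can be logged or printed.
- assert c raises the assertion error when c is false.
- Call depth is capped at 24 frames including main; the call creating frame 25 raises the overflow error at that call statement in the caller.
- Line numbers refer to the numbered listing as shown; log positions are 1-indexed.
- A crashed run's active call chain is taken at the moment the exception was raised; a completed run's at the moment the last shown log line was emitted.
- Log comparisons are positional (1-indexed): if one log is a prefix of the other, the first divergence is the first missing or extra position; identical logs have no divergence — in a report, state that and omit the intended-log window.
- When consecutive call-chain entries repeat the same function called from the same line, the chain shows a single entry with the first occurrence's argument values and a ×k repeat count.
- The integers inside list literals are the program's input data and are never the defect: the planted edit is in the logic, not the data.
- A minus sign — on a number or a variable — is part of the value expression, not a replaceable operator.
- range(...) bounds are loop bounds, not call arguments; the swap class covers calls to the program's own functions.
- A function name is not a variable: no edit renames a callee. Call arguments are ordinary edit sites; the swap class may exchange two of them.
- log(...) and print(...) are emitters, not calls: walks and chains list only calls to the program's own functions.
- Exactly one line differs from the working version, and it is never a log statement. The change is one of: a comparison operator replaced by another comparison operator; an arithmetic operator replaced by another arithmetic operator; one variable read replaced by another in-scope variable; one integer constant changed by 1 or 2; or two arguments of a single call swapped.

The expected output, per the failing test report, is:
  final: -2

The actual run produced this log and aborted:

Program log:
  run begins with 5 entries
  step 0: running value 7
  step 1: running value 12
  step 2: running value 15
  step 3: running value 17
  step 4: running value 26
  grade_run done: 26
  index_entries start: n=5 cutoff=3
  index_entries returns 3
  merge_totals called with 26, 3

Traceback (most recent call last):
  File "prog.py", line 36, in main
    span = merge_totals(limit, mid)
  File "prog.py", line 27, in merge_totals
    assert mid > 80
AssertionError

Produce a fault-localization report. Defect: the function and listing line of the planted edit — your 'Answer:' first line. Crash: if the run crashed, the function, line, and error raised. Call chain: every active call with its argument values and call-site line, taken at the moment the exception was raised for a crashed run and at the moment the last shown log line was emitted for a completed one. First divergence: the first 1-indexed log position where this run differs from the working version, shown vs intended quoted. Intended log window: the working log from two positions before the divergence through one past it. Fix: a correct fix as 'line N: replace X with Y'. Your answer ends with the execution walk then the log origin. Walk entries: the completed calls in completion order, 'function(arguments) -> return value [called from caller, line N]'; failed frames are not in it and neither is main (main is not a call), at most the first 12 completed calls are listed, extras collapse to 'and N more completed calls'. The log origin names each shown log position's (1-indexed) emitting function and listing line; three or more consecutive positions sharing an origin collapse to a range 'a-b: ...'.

Answer: the defect is in merge_totals at line 27.
The tell: The faulty run's log stops after 10 lines; the working version's next line would be 'enter split_margin: left 26 right 23'.
Crash: merge_totals, line 27, AssertionError.
Call chain: main -> merge_totals(26, 3) (called at line 36).
First divergence: position 11 — after 10 matching lines the faulty run goes silent; intended next line 'enter split_margin: left 26 right 23'.
Intended log window:
  9: index_entries returns 3
  10: merge_totals called with 26, 3
  11: enter split_margin: left 26 right 23
  12: stage result 1
Execution walk:
  grade_run([7, 5, 3, 2, 9]) -> 26  [called from main, line 34]
  index_entries([7, 5, 3, 2, 9], 3) -> 3  [called from main, line 35]
Log origins:
  1: from main, line 33
  2-6: from grade_run, line 5
  7: from grade_run, line 6
  8: from index_entries, line 10
  9: from index_entries, line 15
  10: from merge_totals, line 25
A correct fix: line 27: replace `>` with `<=`.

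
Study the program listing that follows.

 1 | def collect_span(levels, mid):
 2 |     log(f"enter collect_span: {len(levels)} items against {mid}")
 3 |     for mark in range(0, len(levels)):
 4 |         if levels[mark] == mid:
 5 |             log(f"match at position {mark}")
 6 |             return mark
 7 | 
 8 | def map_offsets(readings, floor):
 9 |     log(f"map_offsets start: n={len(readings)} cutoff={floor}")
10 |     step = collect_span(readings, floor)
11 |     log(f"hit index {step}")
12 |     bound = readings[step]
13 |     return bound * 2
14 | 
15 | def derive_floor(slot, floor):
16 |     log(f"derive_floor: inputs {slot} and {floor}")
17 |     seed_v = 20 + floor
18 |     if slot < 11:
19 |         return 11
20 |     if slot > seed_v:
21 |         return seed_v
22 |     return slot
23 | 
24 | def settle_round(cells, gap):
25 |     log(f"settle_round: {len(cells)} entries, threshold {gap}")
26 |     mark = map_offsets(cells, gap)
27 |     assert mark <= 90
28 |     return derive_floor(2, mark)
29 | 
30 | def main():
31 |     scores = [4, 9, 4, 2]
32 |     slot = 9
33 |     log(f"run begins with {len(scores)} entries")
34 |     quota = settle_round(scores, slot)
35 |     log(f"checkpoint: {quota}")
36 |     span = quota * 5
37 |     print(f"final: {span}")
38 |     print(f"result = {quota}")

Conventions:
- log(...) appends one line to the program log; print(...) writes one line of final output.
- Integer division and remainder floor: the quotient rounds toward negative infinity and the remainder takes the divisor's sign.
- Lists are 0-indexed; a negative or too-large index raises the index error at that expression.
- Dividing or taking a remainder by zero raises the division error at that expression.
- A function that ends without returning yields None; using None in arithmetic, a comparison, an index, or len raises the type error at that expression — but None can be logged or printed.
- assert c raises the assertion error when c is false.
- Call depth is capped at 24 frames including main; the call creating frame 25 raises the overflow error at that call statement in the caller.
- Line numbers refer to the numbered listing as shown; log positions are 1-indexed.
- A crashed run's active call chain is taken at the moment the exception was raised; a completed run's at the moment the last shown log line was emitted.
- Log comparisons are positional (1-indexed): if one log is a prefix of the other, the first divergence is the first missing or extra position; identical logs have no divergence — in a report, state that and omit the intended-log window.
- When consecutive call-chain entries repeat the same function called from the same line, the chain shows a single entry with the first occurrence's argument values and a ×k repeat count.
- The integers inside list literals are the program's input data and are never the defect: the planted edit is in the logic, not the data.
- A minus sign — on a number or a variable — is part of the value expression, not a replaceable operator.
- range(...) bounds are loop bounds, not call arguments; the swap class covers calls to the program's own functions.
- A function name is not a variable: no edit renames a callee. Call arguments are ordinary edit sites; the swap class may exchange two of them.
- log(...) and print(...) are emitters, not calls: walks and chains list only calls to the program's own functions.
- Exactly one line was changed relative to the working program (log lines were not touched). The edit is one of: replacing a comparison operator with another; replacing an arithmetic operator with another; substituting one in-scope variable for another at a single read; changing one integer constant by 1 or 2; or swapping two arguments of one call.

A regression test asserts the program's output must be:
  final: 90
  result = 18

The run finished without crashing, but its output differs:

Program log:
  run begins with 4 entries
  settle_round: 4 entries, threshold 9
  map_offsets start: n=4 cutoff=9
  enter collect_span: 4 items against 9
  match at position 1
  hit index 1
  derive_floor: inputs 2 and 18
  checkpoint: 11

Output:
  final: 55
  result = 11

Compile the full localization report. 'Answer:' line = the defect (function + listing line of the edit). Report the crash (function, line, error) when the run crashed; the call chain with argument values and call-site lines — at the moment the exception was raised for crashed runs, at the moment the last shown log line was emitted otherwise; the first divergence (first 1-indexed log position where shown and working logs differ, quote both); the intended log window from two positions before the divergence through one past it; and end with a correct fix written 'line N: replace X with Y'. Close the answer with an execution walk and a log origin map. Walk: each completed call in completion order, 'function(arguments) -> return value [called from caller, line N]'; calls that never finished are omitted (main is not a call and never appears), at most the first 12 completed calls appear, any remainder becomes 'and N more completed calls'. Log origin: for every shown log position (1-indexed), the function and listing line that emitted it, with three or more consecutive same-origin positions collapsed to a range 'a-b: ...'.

Answer: the defect is in settle_round at line 28.
Core observation: Everything matches until log position 7, which reads 'derive_floor: inputs 2 and 18' in place of 'derive_floor: inputs 18 and 2'.
Call chain: main.
First divergence: position 7; shown 'derive_floor: inputs 2 and 18' vs intended 'derive_floor: inputs 18 and 2'.
Intended log window:
  5: match at position 1
  6: hit index 1
  7: derive_floor: inputs 18 and 2
  8: checkpoint: 18
Execution walk:
  collect_span([4, 9, 4, 2], 9) -> 1  [called from map_offsets, line 10]
  map_offsets([4, 9, 4, 2], 9) -> 18  [called from settle_round, line 26]
  derive_floor(2, 18) -> 11  [called from settle_round, line 28]
  settle_round([4, 9, 4, 2], 9) -> 11  [called from main, line 34]
Log line origins:
  1: logged in main at line 33
  2: logged in settle_round at line 25
  3: logged in map_offsets at line 9
  4: logged in collect_span at line 2
  5: logged in collect_span at line 5
  6: logged in map_offsets at line 11
  7: logged in derive_floor at line 16
  8: logged in main at line 35
A correct fix: line 28: replace `derive_floor(2, mark)` with `derive_floor(mark, 2)`.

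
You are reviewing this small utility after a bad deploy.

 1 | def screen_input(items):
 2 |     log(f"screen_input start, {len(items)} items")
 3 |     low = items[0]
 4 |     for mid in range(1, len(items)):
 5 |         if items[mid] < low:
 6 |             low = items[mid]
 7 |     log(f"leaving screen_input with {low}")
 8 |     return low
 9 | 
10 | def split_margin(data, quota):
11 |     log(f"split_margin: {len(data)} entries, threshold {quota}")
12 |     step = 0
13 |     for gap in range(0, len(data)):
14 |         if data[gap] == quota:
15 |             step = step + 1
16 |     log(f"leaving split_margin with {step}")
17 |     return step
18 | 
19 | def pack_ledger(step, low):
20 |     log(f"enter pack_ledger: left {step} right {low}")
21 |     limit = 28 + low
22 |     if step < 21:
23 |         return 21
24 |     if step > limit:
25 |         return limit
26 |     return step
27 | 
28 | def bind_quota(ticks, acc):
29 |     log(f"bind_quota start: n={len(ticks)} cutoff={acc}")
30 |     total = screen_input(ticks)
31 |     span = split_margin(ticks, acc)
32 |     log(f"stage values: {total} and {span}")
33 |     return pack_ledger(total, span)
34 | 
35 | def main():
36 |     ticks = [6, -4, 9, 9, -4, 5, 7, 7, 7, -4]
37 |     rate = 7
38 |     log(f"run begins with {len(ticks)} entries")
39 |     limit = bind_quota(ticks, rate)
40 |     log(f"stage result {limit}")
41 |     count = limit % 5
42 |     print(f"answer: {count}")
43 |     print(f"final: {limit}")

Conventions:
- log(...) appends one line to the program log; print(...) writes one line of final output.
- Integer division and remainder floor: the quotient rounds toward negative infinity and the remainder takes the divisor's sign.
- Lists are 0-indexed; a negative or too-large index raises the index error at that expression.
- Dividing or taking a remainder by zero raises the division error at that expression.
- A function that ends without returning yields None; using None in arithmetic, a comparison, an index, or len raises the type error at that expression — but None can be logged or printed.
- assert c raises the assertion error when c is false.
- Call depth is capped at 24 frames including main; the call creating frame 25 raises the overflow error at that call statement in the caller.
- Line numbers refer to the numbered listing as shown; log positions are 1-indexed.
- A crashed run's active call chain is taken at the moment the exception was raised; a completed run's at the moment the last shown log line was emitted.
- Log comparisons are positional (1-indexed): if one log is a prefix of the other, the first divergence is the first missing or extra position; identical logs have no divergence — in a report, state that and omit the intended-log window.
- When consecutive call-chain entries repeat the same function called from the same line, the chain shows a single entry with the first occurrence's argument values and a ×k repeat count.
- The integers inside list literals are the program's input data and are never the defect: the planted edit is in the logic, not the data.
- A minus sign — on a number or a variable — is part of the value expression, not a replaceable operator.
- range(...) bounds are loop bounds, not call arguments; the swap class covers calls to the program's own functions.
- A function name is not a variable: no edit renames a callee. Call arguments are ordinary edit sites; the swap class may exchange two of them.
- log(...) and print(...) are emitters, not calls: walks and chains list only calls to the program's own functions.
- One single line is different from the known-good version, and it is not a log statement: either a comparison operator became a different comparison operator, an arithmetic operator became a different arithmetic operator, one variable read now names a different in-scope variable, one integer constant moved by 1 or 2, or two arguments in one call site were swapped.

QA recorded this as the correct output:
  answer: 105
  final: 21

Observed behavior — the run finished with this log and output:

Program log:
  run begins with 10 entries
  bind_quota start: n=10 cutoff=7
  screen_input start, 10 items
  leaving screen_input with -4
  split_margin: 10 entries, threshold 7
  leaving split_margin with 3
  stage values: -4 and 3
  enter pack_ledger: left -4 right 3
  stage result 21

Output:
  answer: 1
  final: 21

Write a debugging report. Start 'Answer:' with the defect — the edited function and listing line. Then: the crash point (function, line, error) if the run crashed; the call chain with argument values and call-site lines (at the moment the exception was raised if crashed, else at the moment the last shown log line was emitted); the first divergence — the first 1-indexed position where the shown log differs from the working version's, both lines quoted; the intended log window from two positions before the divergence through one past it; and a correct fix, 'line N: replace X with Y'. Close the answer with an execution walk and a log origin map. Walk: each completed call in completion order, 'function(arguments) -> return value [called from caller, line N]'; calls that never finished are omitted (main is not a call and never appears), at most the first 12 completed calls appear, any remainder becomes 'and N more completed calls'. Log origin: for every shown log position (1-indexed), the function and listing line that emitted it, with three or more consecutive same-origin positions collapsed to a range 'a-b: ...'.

Answer: the defect is in main at line 41.
The tell: The logs agree in full; only the final output differs.
Call chain: main.
First divergence: none — the logs agree in full.
Execution walk:
  screen_input([6, -4, 9, 9, -4, 5, 7, 7, 7, -4]) -> -4  [called from bind_quota, line 30]
  split_margin([6, -4, 9, 9, -4, 5, 7, 7, 7, -4], 7) -> 3  [called from bind_quota, line 31]
  pack_ledger(-4, 3) -> 21  [called from bind_quota, line 33]
  bind_quota([6, -4, 9, 9, -4, 5, 7, 7, 7, -4], 7) -> 21  [called from main, line 39]
Origin of each log line:
  1: emitted by main (line 38)
  2: emitted by bind_quota (line 29)
  3: emitted by screen_input (line 2)
  4: emitted by screen_input (line 7)
  5: emitted by split_margin (line 11)
  6: emitted by split_margin (line 16)
  7: emitted by bind_quota (line 32)
  8: emitted by pack_ledger (line 20)
  9: emitted by main (line 40)
A correct fix: line 41: replace `%` with `*`.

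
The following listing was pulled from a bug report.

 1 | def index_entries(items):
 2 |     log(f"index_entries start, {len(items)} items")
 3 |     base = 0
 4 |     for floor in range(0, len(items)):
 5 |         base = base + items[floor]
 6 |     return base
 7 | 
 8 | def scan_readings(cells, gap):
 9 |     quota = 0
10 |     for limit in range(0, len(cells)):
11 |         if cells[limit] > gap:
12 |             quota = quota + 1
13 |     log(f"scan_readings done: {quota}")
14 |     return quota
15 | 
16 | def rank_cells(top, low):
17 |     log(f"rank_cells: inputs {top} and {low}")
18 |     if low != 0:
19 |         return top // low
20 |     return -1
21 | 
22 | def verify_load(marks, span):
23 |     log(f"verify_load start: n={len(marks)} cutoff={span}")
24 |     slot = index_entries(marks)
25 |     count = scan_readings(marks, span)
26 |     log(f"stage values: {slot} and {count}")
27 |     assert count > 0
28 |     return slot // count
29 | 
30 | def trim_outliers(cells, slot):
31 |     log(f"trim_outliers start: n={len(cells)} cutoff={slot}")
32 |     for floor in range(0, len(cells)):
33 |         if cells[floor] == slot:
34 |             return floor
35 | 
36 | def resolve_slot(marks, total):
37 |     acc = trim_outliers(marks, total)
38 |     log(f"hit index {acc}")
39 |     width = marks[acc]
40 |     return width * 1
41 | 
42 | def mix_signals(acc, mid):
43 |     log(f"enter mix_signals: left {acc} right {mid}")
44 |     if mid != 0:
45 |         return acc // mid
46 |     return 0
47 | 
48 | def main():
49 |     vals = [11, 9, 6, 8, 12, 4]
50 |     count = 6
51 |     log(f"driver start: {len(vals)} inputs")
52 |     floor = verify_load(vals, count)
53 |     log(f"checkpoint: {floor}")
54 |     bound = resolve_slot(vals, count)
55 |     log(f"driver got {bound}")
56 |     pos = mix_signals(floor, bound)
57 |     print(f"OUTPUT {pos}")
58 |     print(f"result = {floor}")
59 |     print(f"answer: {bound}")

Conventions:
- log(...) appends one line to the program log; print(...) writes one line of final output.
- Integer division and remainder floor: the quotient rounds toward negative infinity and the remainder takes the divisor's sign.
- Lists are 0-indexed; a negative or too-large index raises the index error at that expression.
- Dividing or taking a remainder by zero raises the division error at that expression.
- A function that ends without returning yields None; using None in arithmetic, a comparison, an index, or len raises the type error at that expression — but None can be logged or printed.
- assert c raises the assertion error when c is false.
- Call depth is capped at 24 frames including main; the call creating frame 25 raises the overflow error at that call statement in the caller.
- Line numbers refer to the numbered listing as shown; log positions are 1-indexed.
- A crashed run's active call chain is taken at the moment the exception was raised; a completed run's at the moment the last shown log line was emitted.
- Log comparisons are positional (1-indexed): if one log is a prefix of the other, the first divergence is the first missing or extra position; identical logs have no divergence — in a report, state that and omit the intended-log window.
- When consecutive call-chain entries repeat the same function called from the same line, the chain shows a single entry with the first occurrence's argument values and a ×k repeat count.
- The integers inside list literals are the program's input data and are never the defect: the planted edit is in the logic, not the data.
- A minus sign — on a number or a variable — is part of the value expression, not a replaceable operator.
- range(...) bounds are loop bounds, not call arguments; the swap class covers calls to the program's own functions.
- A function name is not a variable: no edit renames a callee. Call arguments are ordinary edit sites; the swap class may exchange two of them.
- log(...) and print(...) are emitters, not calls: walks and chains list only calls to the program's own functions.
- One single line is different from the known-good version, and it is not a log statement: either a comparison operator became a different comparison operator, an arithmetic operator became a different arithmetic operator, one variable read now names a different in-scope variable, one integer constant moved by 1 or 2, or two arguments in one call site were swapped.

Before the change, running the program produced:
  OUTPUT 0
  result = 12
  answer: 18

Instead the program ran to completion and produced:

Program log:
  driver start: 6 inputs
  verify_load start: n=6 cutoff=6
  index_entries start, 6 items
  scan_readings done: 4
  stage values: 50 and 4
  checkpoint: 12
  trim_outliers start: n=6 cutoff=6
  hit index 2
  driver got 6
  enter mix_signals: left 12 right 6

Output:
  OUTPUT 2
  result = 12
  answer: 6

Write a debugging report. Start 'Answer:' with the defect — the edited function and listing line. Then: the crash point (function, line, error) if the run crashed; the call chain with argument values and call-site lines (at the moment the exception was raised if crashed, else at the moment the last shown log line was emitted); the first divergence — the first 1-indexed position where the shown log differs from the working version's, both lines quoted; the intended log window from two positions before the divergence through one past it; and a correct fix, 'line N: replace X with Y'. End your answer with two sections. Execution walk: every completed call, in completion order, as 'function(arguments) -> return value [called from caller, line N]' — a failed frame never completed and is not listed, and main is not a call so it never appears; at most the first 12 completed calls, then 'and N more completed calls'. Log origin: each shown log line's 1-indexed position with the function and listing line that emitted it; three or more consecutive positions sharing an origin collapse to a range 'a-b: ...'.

Answer: the defect is in resolve_slot at line 40.
The tell: At log position 9 the runs split — shown 'driver got 6', but the working version logs 'driver got 18'.
Call chain: main -> mix_signals(12, 6) (called at line 56).
First divergence: position 9; shown 'driver got 6' vs intended 'driver got 18'.
Intended log window:
  7: trim_outliers start: n=6 cutoff=6
  8: hit index 2
  9: driver got 18
  10: enter mix_signals: left 12 right 18
Execution walk:
  index_entries([11, 9, 6, 8, 12, 4]) -> 50  [called from verify_load, line 24]
  scan_readings([11, 9, 6, 8, 12, 4], 6) -> 4  [called from verify_load, line 25]
  verify_load([11, 9, 6, 8, 12, 4], 6) -> 12  [called from main, line 52]
  trim_outliers([11, 9, 6, 8, 12, 4], 6) -> 2  [called from resolve_slot, line 37]
  resolve_slot([11, 9, 6, 8, 12, 4], 6) -> 6  [called from main, line 54]
  mix_signals(12, 6) -> 2  [called from main, line 56]
Log origin:
  1: emitted by main (line 51)
  2: emitted by verify_load (line 23)
  3: emitted by index_entries (line 2)
  4: emitted by scan_readings (line 13)
  5: emitted by verify_load (line 26)
  6: emitted by main (line 53)
  7: emitted by trim_outliers (line 31)
  8: emitted by resolve_slot (line 38)
  9: emitted by main (line 55)
  10: emitted by mix_signals (line 43)
A correct fix: line 40: replace `1` with `3`.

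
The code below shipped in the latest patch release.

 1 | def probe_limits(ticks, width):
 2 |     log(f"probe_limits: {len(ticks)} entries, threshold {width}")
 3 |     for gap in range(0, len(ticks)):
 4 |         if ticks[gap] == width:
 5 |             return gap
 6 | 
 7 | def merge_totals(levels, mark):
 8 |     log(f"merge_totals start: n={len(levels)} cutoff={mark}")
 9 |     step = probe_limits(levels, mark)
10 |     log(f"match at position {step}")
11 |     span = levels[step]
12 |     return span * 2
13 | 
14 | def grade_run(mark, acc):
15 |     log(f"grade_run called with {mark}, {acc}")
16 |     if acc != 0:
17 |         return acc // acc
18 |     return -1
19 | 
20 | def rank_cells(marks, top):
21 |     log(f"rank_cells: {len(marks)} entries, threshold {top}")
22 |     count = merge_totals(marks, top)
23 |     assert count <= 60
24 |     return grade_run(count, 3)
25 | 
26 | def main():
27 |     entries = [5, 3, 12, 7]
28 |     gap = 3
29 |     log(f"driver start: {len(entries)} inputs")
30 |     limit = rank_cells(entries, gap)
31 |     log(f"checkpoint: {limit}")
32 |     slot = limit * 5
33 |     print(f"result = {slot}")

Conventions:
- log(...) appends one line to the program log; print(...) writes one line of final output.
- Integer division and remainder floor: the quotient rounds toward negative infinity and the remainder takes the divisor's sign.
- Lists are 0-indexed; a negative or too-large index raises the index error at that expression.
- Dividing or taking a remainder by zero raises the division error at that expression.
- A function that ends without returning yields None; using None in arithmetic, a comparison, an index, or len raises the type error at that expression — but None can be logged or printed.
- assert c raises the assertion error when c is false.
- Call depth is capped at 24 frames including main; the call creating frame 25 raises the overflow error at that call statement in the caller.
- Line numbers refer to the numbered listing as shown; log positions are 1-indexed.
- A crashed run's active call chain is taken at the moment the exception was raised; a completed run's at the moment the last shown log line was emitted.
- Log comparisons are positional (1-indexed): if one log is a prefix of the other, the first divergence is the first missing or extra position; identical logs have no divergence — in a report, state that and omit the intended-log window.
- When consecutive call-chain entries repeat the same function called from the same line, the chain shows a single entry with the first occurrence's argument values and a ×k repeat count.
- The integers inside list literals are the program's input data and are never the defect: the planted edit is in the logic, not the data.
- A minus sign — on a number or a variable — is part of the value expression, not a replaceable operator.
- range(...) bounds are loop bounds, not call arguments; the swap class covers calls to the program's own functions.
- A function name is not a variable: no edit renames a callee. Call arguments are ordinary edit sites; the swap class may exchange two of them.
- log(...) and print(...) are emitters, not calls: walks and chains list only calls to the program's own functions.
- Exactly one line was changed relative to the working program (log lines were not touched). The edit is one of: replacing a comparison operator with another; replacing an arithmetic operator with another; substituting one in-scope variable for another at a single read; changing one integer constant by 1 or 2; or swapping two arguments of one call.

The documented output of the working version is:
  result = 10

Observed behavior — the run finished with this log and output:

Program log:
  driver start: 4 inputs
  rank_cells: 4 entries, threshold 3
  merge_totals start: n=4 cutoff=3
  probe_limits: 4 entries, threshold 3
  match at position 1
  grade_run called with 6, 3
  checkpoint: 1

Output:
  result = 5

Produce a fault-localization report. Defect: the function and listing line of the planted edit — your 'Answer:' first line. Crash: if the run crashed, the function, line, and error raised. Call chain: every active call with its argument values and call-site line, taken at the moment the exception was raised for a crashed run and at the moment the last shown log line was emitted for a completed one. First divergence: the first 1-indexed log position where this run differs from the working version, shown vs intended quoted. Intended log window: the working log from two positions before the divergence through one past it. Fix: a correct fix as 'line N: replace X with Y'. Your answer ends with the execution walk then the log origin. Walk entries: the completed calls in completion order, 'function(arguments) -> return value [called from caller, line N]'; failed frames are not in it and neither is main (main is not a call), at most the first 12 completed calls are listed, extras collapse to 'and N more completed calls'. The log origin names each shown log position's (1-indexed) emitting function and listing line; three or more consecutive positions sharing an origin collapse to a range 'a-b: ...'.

Answer: the defect is in grade_run at line 17.
Key fact: Position 7 is the first bad log line: 'checkpoint: 1' should read 'checkpoint: 2'.
Call chain: main.
First divergence: position 7 — shown 'checkpoint: 1', intended 'checkpoint: 2'.
Intended log window:
  5: match at position 1
  6: grade_run called with 6, 3
  7: checkpoint: 2
Execution walk:
  probe_limits([5, 3, 12, 7], 3) -> 1  [called from merge_totals, line 9]
  merge_totals([5, 3, 12, 7], 3) -> 6  [called from rank_cells, line 22]
  grade_run(6, 3) -> 1  [called from rank_cells, line 24]
  rank_cells([5, 3, 12, 7], 3) -> 1  [called from main, line 30]
Log origin:
  1: from main, line 29
  2: from rank_cells, line 21
  3: from merge_totals, line 8
  4: from probe_limits, line 2
  5: from merge_totals, line 10
  6: from grade_run, line 15
  7: from main, line 31
A correct fix: line 17: replace `acc // acc` with `mark // acc`.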